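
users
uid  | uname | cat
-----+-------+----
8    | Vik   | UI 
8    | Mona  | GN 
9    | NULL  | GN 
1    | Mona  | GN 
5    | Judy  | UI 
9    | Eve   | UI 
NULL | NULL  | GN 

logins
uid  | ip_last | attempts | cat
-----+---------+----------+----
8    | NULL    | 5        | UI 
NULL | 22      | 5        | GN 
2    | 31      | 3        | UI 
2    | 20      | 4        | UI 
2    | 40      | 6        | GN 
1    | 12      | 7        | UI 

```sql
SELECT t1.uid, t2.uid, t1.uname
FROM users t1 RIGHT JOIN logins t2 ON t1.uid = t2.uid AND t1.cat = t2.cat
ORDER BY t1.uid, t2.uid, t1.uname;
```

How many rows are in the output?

6

RIGHT JOIN keeps every row from `logins`; unmatched rows get NULL for `users`'s columns.
Matching on t1.uid = t2.uid AND t1.cat = t2.cat. A NULL in a compared column never satisfies the condition.
- t1[0] uid=8, cat=UI → 1 match(es) in t2 → 1 row(s).
- t1[1] uid=8, cat=GN → no match.
- t1[2] uid=9, cat=GN → no match.
- t1[3] uid=1, cat=GN → no match.
- t1[4] uid=5, cat=UI → no match.
- t1[5] uid=9, cat=UI → no match.
- t1[6] uid=NULL, cat=GN → no match.
- 5 t2 row(s) had no t1 match → kept, t1 columns NULL.
Total: 1 matched + 5 padded = 6 rows.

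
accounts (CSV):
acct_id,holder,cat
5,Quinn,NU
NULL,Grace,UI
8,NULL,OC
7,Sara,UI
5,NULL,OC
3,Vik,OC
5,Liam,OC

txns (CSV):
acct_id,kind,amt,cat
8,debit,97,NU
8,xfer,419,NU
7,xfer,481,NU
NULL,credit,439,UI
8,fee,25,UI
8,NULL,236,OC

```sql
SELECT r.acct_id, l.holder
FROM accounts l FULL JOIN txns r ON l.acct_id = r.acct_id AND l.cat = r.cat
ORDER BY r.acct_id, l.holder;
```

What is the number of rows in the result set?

12

FULL OUTER JOIN keeps every row from both sides; unmatched rows get NULL for the other side's columns.
Matching on l.acct_id = r.acct_id AND l.cat = r.cat. A NULL in a compared column never satisfies the condition.
- l row (acct_id=5, cat=NU): no match → kept, r columns NULL.
- l row (acct_id=NULL, cat=UI): no match → kept, r columns NULL.
- l row (acct_id=8, cat=OC): matches 1 r row(s) → 1 output row(s).
- l row (acct_id=7, cat=UI): no match → kept, r columns NULL.
- l row (acct_id=5, cat=OC): no match → kept, r columns NULL.
- l row (acct_id=3, cat=OC): no match → kept, r columns NULL.
- l row (acct_id=5, cat=OC): no match → kept, r columns NULL.
- plus 5 unmatched r row(s), each kept with NULL l columns.
Total: 1 matched + 11 padded = 12 rows.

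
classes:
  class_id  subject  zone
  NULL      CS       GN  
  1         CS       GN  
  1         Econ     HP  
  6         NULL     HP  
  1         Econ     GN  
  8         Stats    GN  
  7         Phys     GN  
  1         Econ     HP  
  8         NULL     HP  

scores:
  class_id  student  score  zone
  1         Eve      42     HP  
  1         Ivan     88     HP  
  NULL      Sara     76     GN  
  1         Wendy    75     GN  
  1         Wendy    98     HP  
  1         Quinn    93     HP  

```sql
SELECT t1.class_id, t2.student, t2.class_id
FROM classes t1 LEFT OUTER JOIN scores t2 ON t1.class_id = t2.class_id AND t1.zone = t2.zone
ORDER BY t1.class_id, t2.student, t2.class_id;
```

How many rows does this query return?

15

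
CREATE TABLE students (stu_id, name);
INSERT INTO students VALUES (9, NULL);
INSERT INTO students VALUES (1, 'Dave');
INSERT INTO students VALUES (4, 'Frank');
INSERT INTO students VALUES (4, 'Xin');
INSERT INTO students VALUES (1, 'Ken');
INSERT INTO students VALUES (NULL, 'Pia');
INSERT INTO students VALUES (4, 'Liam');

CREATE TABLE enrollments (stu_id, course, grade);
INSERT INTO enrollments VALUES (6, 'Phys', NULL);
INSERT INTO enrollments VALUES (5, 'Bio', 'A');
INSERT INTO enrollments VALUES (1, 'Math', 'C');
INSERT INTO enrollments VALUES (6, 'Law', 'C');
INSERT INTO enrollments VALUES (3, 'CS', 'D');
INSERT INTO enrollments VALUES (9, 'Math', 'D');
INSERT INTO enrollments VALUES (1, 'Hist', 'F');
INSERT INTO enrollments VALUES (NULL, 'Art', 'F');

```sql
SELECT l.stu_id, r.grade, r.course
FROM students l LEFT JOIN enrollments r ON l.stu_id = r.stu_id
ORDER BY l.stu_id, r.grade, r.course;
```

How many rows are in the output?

9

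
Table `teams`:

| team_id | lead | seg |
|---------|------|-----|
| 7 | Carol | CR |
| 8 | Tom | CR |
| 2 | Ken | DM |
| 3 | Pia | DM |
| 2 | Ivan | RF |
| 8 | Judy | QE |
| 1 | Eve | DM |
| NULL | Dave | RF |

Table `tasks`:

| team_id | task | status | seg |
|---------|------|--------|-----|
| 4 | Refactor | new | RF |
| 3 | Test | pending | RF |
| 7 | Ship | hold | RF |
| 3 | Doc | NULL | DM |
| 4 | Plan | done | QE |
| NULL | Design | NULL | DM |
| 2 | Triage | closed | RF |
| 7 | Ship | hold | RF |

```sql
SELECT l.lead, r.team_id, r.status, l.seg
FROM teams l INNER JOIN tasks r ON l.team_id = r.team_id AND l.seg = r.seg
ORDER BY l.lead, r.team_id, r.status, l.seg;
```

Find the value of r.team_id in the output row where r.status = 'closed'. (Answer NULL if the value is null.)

2

INNER JOIN keeps only pairs where the ON condition holds.
Matching on l.team_id = r.team_id AND l.seg = r.seg. A NULL in a compared column never satisfies the condition.
- l (team_id=7, seg=CR) has no partner → excluded.
- l (team_id=8, seg=CR) has no partner → excluded.
- l (team_id=2, seg=DM) has no partner → excluded.
- l (team_id=3, seg=DM) pairs with 1 row(s) of r.
- l (team_id=2, seg=RF) pairs with 1 row(s) of r.
- l (team_id=8, seg=QE) has no partner → excluded.
- l (team_id=1, seg=DM) has no partner → excluded.
- l (team_id=NULL, seg=RF) has no partner → excluded.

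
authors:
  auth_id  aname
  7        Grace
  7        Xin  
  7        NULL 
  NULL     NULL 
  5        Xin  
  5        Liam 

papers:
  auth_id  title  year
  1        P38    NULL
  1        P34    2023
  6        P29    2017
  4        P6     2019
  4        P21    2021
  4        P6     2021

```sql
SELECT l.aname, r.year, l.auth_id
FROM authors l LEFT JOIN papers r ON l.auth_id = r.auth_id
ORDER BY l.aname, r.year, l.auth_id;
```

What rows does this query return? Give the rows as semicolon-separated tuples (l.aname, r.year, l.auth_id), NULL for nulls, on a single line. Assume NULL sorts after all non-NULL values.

(Grace, NULL, 7); (Liam, NULL, 5); (Xin, NULL, 5); (Xin, NULL, 7); (NULL, NULL, 7); (NULL, NULL, NULL)

LEFT JOIN keeps every row from `authors`; unmatched rows get NULL for `papers`'s columns.
Matching on l.auth_id = r.auth_id. A NULL in a compared column never satisfies the condition.
- l (auth_id=7) has no partner → padded with NULL.
- l (auth_id=7) has no partner → padded with NULL.
- l (auth_id=7) has no partner → padded with NULL.
- l (auth_id=NULL) has no partner → padded with NULL.
- l (auth_id=5) has no partner → padded with NULL.
- l (auth_id=5) has no partner → padded with NULL.
After projecting and ordering:
l.aname | r.year | l.auth_id
Grace | NULL | 7
Liam | NULL | 5
Xin | NULL | 5
Xin | NULL | 7
NULL | NULL | 7
NULL | NULL | NULL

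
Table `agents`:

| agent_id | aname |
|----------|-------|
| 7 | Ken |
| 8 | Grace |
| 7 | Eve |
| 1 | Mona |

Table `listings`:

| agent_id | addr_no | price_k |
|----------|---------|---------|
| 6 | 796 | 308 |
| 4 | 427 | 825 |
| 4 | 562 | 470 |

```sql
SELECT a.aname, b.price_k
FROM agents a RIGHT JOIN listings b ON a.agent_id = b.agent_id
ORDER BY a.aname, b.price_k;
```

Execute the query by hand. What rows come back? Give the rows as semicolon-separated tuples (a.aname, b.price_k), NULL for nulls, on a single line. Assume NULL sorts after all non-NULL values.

RIGHT JOIN keeps every row from `listings`; unmatched rows get NULL for `agents`'s columns.
Matching on a.agent_id = b.agent_id.
- a[0] agent_id=7 → no match.
- a[1] agent_id=8 → no match.
- a[2] agent_id=7 → no match.
- a[3] agent_id=1 → no match.
- plus 3 unmatched b row(s), each kept with NULL a columns.
After projecting and ordering:
a.aname | b.price_k
NULL | 308
NULL | 470
NULL | 825

(NULL, 308); (NULL, 470); (NULL, 825)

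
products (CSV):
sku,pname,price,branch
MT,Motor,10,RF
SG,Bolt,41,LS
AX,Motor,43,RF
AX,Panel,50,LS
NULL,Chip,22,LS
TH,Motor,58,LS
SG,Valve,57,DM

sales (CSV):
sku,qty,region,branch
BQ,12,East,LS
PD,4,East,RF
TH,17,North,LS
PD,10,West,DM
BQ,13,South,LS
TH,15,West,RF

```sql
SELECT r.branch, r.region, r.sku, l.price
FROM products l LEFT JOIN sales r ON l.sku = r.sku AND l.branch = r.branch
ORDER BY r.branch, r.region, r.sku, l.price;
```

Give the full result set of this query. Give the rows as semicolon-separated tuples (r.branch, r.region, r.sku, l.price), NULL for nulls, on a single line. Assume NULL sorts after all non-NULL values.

(LS, North, TH, 58); (NULL, NULL, NULL, 10); (NULL, NULL, NULL, 22); (NULL, NULL, NULL, 41); (NULL, NULL, NULL, 43); (NULL, NULL, NULL, 50); (NULL, NULL, NULL, 57)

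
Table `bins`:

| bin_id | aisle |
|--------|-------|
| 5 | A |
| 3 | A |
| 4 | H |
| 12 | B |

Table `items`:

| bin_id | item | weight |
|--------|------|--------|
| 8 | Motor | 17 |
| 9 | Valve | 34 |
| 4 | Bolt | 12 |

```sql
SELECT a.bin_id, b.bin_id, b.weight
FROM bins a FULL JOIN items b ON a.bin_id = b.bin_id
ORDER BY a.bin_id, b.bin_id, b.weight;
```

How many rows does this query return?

6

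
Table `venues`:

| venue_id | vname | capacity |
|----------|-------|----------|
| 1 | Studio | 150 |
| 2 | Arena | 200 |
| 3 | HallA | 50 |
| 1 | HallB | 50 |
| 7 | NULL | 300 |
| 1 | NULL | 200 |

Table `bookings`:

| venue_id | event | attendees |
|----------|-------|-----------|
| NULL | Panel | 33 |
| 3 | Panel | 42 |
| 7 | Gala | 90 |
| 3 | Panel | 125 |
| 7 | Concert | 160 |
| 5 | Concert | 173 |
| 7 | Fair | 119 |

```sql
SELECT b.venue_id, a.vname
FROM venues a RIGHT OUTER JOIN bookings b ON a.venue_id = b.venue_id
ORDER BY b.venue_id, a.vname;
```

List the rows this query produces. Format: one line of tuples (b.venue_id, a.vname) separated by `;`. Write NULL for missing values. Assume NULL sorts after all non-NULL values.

(3, HallA); (3, HallA); (5, NULL); (7, NULL); (7, NULL); (7, NULL); (NULL, NULL)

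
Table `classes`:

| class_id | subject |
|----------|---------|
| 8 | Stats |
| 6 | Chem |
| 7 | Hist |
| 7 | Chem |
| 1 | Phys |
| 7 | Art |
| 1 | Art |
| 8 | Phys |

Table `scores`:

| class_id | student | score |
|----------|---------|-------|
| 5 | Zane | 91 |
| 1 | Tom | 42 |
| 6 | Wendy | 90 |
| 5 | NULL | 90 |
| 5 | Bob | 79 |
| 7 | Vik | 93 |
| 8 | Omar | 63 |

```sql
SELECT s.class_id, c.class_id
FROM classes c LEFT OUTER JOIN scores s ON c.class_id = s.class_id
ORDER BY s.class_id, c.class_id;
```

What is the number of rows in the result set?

8

LEFT JOIN keeps every row from `classes`; unmatched rows get NULL for `scores`'s columns.
Matching on c.class_id = s.class_id.
Matched pairs: 8; unmatched c rows kept: 0.
Total: 8 rows.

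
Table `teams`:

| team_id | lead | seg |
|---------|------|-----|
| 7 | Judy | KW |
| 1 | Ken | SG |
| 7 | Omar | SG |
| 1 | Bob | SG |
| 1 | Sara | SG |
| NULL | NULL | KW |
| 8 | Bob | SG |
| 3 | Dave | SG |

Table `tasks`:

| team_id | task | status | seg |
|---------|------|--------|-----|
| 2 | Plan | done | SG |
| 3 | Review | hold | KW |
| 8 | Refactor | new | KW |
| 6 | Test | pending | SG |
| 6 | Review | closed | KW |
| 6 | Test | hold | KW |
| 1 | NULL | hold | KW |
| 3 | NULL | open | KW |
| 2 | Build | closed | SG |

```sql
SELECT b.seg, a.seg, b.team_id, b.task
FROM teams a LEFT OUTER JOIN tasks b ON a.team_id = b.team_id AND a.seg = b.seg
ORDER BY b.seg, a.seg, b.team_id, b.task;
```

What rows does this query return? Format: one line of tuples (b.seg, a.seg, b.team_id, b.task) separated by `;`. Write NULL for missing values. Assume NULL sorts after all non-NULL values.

(NULL, KW, NULL, NULL); (NULL, KW, NULL, NULL); (NULL, SG, NULL, NULL); (NULL, SG, NULL, NULL); (NULL, SG, NULL, NULL); (NULL, SG, NULL, NULL); (NULL, SG, NULL, NULL); (NULL, SG, NULL, NULL)

LEFT JOIN keeps every row from `teams`; unmatched rows get NULL for `tasks`'s columns.
Matching on a.team_id = b.team_id AND a.seg = b.seg. A NULL in a compared column never satisfies the condition.
- a (team_id=7, seg=KW) has no partner → padded with NULL.
- a (team_id=1, seg=SG) has no partner → padded with NULL.
- a (team_id=7, seg=SG) has no partner → padded with NULL.
- a (team_id=1, seg=SG) has no partner → padded with NULL.
- a (team_id=1, seg=SG) has no partner → padded with NULL.
- a (team_id=NULL, seg=KW) has no partner → padded with NULL.
- a (team_id=8, seg=SG) has no partner → padded with NULL.
- a (team_id=3, seg=SG) has no partner → padded with NULL.
After projecting and ordering:
b.seg | a.seg | b.team_id | b.task
NULL | KW | NULL | NULL
NULL | KW | NULL | NULL
NULL | SG | NULL | NULL
NULL | SG | NULL | NULL
NULL | SG | NULL | NULL
NULL | SG | NULL | NULL
NULL | SG | NULL | NULL
NULL | SG | NULL | NULL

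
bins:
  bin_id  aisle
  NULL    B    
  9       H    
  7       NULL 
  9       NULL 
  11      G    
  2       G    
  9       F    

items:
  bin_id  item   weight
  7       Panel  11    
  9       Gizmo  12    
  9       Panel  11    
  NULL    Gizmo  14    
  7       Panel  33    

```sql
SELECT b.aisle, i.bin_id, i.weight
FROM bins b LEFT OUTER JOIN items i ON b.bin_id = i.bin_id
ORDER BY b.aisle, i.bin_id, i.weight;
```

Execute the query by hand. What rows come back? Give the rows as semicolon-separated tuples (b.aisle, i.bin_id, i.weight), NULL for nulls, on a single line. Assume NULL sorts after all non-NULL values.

(B, NULL, NULL); (F, 9, 11); (F, 9, 12); (G, NULL, NULL); (G, NULL, NULL); (H, 9, 11); (H, 9, 12); (NULL, 7, 11); (NULL, 7, 33); (NULL, 9, 11); (NULL, 9, 12)

LEFT JOIN keeps every row from `bins`; unmatched rows get NULL for `items`'s columns.
Matching on b.bin_id = i.bin_id. A NULL in a compared column never satisfies the condition.
- b[0] bin_id=NULL → no match; kept with NULLs on the i side.
- b[1] bin_id=9 → 2 match(es) in i → 2 row(s).
- b[2] bin_id=7 → 2 match(es) in i → 2 row(s).
- b[3] bin_id=9 → 2 match(es) in i → 2 row(s).
- b[4] bin_id=11 → no match; kept with NULLs on the i side.
- b[5] bin_id=2 → no match; kept with NULLs on the i side.
- b[6] bin_id=9 → 2 match(es) in i → 2 row(s).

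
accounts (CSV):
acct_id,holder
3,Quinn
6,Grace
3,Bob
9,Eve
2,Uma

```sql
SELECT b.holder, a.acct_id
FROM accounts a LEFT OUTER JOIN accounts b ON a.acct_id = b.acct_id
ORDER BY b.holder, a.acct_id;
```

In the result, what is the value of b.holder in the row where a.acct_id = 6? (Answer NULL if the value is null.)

Grace

LEFT JOIN keeps every row from `accounts a`; unmatched rows get NULL for `accounts b`'s columns.
Matching on a.acct_id = b.acct_id.
Matched pairs: 7; unmatched a rows kept: 0.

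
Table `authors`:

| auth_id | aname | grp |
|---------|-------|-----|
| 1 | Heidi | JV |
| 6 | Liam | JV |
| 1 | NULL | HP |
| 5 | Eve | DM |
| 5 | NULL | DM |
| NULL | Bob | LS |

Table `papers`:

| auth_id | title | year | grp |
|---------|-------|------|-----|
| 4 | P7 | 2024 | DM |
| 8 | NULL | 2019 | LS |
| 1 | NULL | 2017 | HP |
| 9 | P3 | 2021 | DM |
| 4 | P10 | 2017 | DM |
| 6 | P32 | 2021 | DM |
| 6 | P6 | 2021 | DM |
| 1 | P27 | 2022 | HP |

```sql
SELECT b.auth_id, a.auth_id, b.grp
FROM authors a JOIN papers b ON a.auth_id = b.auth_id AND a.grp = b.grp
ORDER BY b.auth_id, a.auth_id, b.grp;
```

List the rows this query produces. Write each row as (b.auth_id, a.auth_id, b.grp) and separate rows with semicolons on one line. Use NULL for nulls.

(1, 1, HP); (1, 1, HP)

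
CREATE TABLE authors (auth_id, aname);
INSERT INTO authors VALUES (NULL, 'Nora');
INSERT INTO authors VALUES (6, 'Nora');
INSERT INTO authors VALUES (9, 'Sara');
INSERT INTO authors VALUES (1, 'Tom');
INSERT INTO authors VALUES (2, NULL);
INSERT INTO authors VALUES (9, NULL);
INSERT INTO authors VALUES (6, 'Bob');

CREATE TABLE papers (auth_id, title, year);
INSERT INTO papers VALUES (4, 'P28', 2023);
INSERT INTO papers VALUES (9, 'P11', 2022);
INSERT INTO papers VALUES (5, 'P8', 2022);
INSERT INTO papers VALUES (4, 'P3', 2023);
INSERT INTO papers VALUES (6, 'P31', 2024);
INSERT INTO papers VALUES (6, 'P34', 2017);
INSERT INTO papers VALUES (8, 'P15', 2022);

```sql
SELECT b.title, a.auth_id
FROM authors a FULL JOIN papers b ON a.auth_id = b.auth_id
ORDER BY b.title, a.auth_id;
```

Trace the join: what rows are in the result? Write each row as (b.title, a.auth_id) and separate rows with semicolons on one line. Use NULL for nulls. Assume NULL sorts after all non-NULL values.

(P11, 9); (P11, 9); (P15, NULL); (P28, NULL); (P3, NULL); (P31, 6); (P31, 6); (P34, 6); (P34, 6); (P8, NULL); (NULL, 1); (NULL, 2); (NULL, NULL)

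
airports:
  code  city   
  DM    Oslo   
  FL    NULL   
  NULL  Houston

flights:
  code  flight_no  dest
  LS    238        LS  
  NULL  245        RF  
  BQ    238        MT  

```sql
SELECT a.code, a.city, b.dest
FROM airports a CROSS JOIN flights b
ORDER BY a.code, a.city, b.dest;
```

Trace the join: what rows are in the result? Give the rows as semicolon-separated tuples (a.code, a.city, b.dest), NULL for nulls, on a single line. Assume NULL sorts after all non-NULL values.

(DM, Oslo, LS); (DM, Oslo, MT); (DM, Oslo, RF); (FL, NULL, LS); (FL, NULL, MT); (FL, NULL, RF); (NULL, Houston, LS); (NULL, Houston, MT); (NULL, Houston, RF)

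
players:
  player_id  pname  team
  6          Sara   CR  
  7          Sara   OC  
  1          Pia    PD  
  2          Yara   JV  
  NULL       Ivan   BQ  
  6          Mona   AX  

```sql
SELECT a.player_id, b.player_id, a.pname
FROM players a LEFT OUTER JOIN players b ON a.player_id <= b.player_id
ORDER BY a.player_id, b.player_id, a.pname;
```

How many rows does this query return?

17

LEFT JOIN keeps every row from `players a`; unmatched rows get NULL for `players b`'s columns.
Matching on a.player_id <= b.player_id. A NULL in a compared column never satisfies the condition.
- player_id=6: 3 matching b row(s), so 3 row(s) emitted.
- player_id=7: 1 matching b row(s), so 1 row(s) emitted.
- player_id=1: 5 matching b row(s), so 5 row(s) emitted.
- player_id=2: 4 matching b row(s), so 4 row(s) emitted.
- player_id=NULL: no b row matches, row kept with b columns NULL.
- player_id=6: 3 matching b row(s), so 3 row(s) emitted.
Total: 16 matched + 1 padded = 17 rows.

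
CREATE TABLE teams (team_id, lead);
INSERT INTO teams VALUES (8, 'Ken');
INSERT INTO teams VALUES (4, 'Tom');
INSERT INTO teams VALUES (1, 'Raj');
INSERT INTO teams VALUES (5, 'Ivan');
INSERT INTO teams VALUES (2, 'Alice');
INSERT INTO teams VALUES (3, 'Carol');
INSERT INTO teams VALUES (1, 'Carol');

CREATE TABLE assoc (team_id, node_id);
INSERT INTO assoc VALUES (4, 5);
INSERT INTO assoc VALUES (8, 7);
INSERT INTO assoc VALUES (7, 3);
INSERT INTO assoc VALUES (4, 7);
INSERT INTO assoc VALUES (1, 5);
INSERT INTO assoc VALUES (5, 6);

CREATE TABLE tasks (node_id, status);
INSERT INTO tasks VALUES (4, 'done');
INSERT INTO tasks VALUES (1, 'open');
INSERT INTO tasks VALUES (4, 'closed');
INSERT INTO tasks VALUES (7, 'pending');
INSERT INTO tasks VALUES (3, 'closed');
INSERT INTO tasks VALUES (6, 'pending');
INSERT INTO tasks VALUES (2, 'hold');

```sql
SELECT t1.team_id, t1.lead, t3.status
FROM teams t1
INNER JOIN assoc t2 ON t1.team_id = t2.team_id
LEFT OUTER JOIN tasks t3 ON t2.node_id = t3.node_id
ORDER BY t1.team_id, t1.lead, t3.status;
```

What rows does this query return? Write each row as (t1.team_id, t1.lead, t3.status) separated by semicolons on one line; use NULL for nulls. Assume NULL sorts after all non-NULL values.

Evaluate left to right. First `teams t1 INNER JOIN assoc t2` on team_id: 6 row(s).
Then LEFT JOIN `tasks t3` on node_id: each of those 6 rows is kept; rows whose t2.node_id has no match in t3 get NULL for t3's columns.

(1, Carol, NULL); (1, Raj, NULL); (4, Tom, pending); (4, Tom, NULL); (5, Ivan, pending); (8, Ken, pending)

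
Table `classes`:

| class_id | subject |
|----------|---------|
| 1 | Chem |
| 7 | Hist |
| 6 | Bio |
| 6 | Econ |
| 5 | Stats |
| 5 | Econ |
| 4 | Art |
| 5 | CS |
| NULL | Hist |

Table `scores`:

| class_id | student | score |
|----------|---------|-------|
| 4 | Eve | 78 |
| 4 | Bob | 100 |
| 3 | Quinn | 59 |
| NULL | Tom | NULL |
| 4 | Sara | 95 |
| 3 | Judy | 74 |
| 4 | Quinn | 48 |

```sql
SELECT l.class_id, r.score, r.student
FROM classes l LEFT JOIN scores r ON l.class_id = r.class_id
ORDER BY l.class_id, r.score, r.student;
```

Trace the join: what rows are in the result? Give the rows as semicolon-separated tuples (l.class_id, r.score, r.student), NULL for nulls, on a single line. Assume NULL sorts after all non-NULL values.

LEFT JOIN keeps every row from `classes`; unmatched rows get NULL for `scores`'s columns.
Matching on l.class_id = r.class_id. A NULL in a compared column never satisfies the condition.
- l (class_id=1) has no partner → padded with NULL.
- l (class_id=7) has no partner → padded with NULL.
- l (class_id=6) has no partner → padded with NULL.
- l (class_id=6) has no partner → padded with NULL.
- l (class_id=5) has no partner → padded with NULL.
- l (class_id=5) has no partner → padded with NULL.
- l (class_id=4) pairs with 4 row(s) of r.
- l (class_id=5) has no partner → padded with NULL.
- l (class_id=NULL) has no partner → padded with NULL.

(1, NULL, NULL); (4, 48, Quinn); (4, 78, Eve); (4, 95, Sara); (4, 100, Bob); (5, NULL, NULL); (5, NULL, NULL); (5, NULL, NULL); (6, NULL, NULL); (6, NULL, NULL); (7, NULL, NULL); (NULL, NULL, NULL)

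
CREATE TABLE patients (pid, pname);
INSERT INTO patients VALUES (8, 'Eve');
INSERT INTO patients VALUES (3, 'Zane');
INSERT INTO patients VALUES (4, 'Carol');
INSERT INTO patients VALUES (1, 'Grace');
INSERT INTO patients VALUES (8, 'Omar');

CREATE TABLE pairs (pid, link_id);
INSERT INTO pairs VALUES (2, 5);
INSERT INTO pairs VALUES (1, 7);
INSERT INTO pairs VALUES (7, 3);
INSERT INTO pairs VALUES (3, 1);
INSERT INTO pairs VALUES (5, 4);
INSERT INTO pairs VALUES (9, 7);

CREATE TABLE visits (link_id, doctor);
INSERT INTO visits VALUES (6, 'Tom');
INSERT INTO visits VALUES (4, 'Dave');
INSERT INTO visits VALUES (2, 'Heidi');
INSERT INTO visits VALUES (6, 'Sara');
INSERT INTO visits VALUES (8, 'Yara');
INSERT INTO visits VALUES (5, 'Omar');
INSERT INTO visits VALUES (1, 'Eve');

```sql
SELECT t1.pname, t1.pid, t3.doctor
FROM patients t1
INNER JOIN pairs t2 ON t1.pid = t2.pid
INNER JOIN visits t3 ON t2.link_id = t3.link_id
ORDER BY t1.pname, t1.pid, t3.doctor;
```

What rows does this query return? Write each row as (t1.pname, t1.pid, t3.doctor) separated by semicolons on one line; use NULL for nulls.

(Zane, 3, Eve)

Evaluate left to right. First `patients t1 INNER JOIN pairs t2` on pid: 2 row(s).
Then INNER JOIN `visits t3` on link_id: keep only rows whose t2.link_id appears in t3.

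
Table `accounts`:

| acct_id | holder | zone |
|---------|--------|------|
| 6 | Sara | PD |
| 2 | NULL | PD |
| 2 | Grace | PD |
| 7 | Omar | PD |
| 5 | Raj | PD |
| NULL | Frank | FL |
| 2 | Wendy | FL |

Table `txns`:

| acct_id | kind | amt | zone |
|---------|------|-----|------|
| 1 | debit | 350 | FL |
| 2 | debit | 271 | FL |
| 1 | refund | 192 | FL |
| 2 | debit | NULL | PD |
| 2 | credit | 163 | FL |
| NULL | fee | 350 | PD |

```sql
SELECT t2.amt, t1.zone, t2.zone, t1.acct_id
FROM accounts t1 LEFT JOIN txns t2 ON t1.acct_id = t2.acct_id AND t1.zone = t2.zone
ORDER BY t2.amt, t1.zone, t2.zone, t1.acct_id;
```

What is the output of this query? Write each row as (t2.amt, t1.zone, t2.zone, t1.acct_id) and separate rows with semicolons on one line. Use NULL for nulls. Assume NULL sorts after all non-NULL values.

LEFT JOIN keeps every row from `accounts`; unmatched rows get NULL for `txns`'s columns.
Matching on t1.acct_id = t2.acct_id AND t1.zone = t2.zone. A NULL in a compared column never satisfies the condition.
Matched pairs: 4; unmatched t1 rows kept: 4.

(163, FL, FL, 2); (271, FL, FL, 2); (NULL, FL, NULL, NULL); (NULL, PD, PD, 2); (NULL, PD, PD, 2); (NULL, PD, NULL, 5); (NULL, PD, NULL, 6); (NULL, PD, NULL, 7)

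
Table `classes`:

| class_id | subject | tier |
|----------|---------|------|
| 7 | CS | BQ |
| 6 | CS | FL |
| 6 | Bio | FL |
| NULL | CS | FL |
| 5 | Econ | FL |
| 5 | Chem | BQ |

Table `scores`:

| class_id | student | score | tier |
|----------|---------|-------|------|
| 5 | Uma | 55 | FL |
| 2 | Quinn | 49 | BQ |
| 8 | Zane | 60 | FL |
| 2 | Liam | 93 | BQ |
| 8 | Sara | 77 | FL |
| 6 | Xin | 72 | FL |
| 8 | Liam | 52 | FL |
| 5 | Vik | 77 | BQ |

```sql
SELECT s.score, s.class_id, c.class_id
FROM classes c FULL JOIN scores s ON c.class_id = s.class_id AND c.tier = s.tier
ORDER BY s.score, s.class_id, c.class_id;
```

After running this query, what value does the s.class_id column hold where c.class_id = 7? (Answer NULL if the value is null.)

NULL

FULL OUTER JOIN keeps every row from both sides; unmatched rows get NULL for the other side's columns.
Matching on c.class_id = s.class_id AND c.tier = s.tier. A NULL in a compared column never satisfies the condition.
- c row (class_id=7, tier=BQ): no match → kept, s columns NULL.
- c row (class_id=6, tier=FL): matches 1 s row(s) → 1 output row(s).
- c row (class_id=6, tier=FL): matches 1 s row(s) → 1 output row(s).
- c row (class_id=NULL, tier=FL): no match → kept, s columns NULL.
- c row (class_id=5, tier=FL): matches 1 s row(s) → 1 output row(s).
- c row (class_id=5, tier=BQ): matches 1 s row(s) → 1 output row(s).
- 5 row(s) from s found no c partner → padded with NULL.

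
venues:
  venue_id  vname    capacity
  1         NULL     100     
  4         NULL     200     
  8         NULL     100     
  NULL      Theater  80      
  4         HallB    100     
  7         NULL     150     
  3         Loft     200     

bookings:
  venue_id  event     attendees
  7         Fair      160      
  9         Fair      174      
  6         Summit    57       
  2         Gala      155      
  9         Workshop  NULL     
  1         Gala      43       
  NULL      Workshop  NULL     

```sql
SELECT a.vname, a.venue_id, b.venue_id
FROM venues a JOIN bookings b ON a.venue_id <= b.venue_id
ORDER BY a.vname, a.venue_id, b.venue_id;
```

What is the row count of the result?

INNER JOIN keeps only pairs where the ON condition holds.
Matching on a.venue_id <= b.venue_id. A NULL in a compared column never satisfies the condition.
Matched pairs: 23.
Total: 23 rows.

23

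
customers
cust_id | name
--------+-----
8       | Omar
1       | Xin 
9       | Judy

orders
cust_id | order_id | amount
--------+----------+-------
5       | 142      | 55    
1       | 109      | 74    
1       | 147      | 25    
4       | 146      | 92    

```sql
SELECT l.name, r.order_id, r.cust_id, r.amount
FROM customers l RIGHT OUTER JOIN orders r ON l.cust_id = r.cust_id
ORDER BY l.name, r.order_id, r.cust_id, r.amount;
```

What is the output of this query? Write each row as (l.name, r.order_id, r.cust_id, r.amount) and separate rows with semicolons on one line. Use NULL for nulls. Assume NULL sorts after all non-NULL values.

RIGHT JOIN keeps every row from `orders`; unmatched rows get NULL for `customers`'s columns.
Matching on l.cust_id = r.cust_id.
Matched pairs: 2; unmatched r rows kept: 2.

(Xin, 109, 1, 74); (Xin, 147, 1, 25); (NULL, 142, 5, 55); (NULL, 146, 4, 92)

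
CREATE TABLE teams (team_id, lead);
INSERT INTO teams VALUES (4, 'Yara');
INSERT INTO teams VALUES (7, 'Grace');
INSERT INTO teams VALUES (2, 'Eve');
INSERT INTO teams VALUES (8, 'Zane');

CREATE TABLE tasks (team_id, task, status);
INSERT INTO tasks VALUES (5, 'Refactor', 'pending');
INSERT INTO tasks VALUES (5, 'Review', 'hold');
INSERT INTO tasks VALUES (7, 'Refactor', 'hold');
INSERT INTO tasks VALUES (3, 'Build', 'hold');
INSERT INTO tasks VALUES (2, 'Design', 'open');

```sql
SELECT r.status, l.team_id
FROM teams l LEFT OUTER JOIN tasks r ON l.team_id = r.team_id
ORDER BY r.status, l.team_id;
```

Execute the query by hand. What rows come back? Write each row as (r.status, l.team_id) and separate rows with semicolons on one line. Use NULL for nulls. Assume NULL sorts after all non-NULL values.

LEFT JOIN keeps every row from `teams`; unmatched rows get NULL for `tasks`'s columns.
Matching on l.team_id = r.team_id.
- team_id=4: no r row matches, row kept with r columns NULL.
- team_id=7: 1 matching r row(s), so 1 row(s) emitted.
- team_id=2: 1 matching r row(s), so 1 row(s) emitted.
- team_id=8: no r row matches, row kept with r columns NULL.
After projecting and ordering:
r.status | l.team_id
hold | 7
open | 2
NULL | 4
NULL | 8

(hold, 7); (open, 2); (NULL, 4); (NULL, 8)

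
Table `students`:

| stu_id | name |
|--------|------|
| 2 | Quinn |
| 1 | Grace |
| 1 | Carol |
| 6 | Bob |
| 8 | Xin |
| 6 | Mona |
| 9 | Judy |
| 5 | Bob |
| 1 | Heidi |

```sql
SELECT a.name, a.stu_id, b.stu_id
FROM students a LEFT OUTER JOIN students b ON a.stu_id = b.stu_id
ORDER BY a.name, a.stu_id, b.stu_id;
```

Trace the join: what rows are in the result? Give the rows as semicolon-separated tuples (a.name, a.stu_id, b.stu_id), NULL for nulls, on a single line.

(Bob, 5, 5); (Bob, 6, 6); (Bob, 6, 6); (Carol, 1, 1); (Carol, 1, 1); (Carol, 1, 1); (Grace, 1, 1); (Grace, 1, 1); (Grace, 1, 1); (Heidi, 1, 1); (Heidi, 1, 1); (Heidi, 1, 1); (Judy, 9, 9); (Mona, 6, 6); (Mona, 6, 6); (Quinn, 2, 2); (Xin, 8, 8)

LEFT JOIN keeps every row from `students a`; unmatched rows get NULL for `students b`'s columns.
Matching on a.stu_id = b.stu_id.
Matched pairs: 17; unmatched a rows kept: 0.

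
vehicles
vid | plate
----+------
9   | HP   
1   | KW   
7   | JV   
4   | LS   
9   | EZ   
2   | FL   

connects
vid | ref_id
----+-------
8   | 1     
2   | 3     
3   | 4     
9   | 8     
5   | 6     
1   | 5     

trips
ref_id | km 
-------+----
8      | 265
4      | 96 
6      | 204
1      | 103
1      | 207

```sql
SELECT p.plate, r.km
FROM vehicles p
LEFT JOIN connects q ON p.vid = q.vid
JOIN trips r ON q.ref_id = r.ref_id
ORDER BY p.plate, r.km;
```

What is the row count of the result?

2

Joins associate left-to-right: vehicles LEFT JOIN connects on vid gives 6 intermediate row(s).
Then INNER JOIN `trips r` on ref_id: keep only rows whose q.ref_id appears in r.
Result: 2 row(s).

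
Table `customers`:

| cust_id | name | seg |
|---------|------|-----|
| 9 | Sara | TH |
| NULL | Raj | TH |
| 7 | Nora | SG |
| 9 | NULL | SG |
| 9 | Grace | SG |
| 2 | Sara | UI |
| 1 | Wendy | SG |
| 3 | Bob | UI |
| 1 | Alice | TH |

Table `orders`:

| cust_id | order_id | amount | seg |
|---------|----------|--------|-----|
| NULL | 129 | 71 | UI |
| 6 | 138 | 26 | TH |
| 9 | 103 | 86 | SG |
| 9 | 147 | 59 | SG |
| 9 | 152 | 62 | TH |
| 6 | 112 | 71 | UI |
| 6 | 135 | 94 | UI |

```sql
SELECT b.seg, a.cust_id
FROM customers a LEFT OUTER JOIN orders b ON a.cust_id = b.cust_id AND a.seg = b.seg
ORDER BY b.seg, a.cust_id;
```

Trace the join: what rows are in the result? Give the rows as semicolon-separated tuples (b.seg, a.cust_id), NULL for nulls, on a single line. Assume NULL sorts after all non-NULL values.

LEFT JOIN keeps every row from `customers`; unmatched rows get NULL for `orders`'s columns.
Matching on a.cust_id = b.cust_id AND a.seg = b.seg. A NULL in a compared column never satisfies the condition.
- a (cust_id=9, seg=TH) pairs with 1 row(s) of b.
- a (cust_id=NULL, seg=TH) has no partner → padded with NULL.
- a (cust_id=7, seg=SG) has no partner → padded with NULL.
- a (cust_id=9, seg=SG) pairs with 2 row(s) of b.
- a (cust_id=9, seg=SG) pairs with 2 row(s) of b.
- a (cust_id=2, seg=UI) has no partner → padded with NULL.
- a (cust_id=1, seg=SG) has no partner → padded with NULL.
- a (cust_id=3, seg=UI) has no partner → padded with NULL.
- a (cust_id=1, seg=TH) has no partner → padded with NULL.

(SG, 9); (SG, 9); (SG, 9); (SG, 9); (TH, 9); (NULL, 1); (NULL, 1); (NULL, 2); (NULL, 3); (NULL, 7); (NULL, NULL)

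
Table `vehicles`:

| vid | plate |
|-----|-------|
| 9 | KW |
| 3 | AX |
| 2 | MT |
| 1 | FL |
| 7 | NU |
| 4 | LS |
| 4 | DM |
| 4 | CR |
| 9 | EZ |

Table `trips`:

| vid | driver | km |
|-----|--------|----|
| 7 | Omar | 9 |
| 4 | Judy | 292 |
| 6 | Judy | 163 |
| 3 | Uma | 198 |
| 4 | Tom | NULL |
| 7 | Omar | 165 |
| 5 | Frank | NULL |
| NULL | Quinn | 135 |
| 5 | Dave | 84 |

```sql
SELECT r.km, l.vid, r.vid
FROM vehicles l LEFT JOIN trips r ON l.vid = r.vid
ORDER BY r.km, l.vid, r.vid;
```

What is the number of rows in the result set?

13

LEFT JOIN keeps every row from `vehicles`; unmatched rows get NULL for `trips`'s columns.
Matching on l.vid = r.vid. A NULL in a compared column never satisfies the condition.
- vid=9: no r row matches, row kept with r columns NULL.
- vid=3: 1 matching r row(s), so 1 row(s) emitted.
- vid=2: no r row matches, row kept with r columns NULL.
- vid=1: no r row matches, row kept with r columns NULL.
- vid=7: 2 matching r row(s), so 2 row(s) emitted.
- vid=4: 2 matching r row(s), so 2 row(s) emitted.
- vid=4: 2 matching r row(s), so 2 row(s) emitted.
- vid=4: 2 matching r row(s), so 2 row(s) emitted.
- vid=9: no r row matches, row kept with r columns NULL.
Total: 9 matched + 4 padded = 13 rows.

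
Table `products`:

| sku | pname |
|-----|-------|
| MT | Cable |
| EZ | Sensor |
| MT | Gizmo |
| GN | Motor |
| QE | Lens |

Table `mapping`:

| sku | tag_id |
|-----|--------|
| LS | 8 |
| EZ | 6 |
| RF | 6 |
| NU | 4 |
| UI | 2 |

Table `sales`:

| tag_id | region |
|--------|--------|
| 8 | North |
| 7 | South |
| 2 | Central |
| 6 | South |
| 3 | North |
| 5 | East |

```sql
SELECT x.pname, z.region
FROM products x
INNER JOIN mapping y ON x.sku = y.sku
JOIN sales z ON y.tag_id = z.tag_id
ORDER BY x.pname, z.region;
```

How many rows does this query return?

1

Joins associate left-to-right: products INNER JOIN mapping on sku gives 1 intermediate row(s).
Then INNER JOIN `sales z` on tag_id: keep only rows whose y.tag_id appears in z.
Result: 1 row(s).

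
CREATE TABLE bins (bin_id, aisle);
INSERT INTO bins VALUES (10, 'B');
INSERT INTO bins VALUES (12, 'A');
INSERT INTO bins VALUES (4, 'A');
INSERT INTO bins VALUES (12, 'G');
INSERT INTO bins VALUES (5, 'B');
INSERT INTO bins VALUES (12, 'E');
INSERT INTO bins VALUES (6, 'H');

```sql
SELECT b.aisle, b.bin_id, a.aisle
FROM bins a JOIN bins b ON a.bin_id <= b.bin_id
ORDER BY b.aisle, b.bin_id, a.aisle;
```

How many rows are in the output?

31

INNER JOIN keeps only pairs where the ON condition holds.
Matching on a.bin_id <= b.bin_id.
Matched pairs: 31.
Total: 31 rows.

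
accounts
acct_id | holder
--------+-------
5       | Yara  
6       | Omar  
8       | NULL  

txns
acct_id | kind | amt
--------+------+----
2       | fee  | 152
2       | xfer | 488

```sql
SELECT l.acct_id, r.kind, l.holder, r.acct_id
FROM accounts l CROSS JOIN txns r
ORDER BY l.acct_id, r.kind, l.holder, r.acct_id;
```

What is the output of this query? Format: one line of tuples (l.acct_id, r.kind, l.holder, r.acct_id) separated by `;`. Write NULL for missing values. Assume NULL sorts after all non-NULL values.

(5, fee, Yara, 2); (5, xfer, Yara, 2); (6, fee, Omar, 2); (6, xfer, Omar, 2); (8, fee, NULL, 2); (8, xfer, NULL, 2)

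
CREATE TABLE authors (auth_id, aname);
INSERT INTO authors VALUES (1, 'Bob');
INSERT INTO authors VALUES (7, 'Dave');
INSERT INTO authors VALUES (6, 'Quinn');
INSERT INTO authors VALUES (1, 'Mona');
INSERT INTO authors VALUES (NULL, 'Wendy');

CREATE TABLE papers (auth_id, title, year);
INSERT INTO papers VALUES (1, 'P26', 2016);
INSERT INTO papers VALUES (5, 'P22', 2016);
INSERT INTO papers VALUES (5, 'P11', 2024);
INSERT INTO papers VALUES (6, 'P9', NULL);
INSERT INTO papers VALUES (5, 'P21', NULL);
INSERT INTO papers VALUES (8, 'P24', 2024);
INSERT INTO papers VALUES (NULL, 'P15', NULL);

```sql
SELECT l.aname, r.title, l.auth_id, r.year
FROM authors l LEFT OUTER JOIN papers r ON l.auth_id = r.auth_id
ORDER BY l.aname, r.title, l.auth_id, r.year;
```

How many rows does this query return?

5

LEFT JOIN keeps every row from `authors`; unmatched rows get NULL for `papers`'s columns.
Matching on l.auth_id = r.auth_id. A NULL in a compared column never satisfies the condition.
- l[0] auth_id=1 → 1 match(es) in r → 1 row(s).
- l[1] auth_id=7 → no match; kept with NULLs on the r side.
- l[2] auth_id=6 → 1 match(es) in r → 1 row(s).
- l[3] auth_id=1 → 1 match(es) in r → 1 row(s).
- l[4] auth_id=NULL → no match; kept with NULLs on the r side.
Total: 3 matched + 2 padded = 5 rows.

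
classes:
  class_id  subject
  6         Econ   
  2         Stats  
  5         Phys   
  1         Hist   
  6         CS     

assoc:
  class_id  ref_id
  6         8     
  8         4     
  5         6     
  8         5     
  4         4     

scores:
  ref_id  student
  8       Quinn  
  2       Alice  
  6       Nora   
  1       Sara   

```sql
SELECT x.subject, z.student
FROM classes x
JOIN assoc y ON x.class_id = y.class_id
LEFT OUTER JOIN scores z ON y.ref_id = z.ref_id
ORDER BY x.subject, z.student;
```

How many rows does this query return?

3

Joins associate left-to-right: classes INNER JOIN assoc on class_id gives 3 intermediate row(s).
Then LEFT JOIN `scores z` on ref_id: each of those 3 rows is kept; rows whose y.ref_id has no match in z get NULL for z's columns.
Result: 3 row(s).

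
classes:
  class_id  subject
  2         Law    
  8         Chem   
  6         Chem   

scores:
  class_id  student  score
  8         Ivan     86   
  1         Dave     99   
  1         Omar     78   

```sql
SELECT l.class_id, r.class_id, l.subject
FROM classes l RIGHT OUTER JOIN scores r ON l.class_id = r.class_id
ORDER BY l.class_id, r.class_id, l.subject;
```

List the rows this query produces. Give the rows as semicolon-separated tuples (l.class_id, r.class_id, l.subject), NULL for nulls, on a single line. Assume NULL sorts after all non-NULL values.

RIGHT JOIN keeps every row from `scores`; unmatched rows get NULL for `classes`'s columns.
Matching on l.class_id = r.class_id.
- l row (class_id=2): no match.
- l row (class_id=8): matches 1 r row(s) → 1 output row(s).
- l row (class_id=6): no match.
- 2 row(s) from r found no l partner → padded with NULL.
After projecting and ordering:
l.class_id | r.class_id | l.subject
8 | 8 | Chem
NULL | 1 | NULL
NULL | 1 | NULL

(8, 8, Chem); (NULL, 1, NULL); (NULL, 1, NULL)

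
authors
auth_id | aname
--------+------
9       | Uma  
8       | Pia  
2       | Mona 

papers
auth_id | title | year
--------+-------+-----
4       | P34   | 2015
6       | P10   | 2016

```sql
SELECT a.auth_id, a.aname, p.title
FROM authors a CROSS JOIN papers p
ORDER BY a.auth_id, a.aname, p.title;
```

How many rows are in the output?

CROSS JOIN pairs every row of `authors` with every row of `papers`: 3 × 2 = 6 rows.

6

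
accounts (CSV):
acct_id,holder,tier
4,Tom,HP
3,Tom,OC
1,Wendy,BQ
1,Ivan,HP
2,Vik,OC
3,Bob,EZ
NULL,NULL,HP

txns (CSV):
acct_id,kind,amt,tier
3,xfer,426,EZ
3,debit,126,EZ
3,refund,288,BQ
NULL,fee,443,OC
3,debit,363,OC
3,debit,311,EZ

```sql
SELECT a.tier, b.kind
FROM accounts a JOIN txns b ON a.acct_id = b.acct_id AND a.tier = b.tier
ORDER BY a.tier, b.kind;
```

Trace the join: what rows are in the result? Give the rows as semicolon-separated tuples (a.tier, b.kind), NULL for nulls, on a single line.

(EZ, debit); (EZ, debit); (EZ, xfer); (OC, debit)

INNER JOIN keeps only pairs where the ON condition holds.
Matching on a.acct_id = b.acct_id AND a.tier = b.tier. A NULL in a compared column never satisfies the condition.
- a row (acct_id=4, tier=HP): no match → dropped.
- a row (acct_id=3, tier=OC): matches 1 b row(s) → 1 output row(s).
- a row (acct_id=1, tier=BQ): no match → dropped.
- a row (acct_id=1, tier=HP): no match → dropped.
- a row (acct_id=2, tier=OC): no match → dropped.
- a row (acct_id=3, tier=EZ): matches 3 b row(s) → 3 output row(s).
- a row (acct_id=NULL, tier=HP): no match → dropped.
After projecting and ordering:
a.tier | b.kind
EZ | debit
EZ | debit
EZ | xfer
OC | debit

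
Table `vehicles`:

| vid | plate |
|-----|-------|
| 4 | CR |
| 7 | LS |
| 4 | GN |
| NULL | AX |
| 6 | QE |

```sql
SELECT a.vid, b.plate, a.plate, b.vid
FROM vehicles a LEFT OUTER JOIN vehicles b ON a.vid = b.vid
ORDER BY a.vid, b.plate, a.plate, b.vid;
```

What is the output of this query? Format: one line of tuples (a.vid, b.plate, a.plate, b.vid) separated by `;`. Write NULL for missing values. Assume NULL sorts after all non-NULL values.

(4, CR, CR, 4); (4, CR, GN, 4); (4, GN, CR, 4); (4, GN, GN, 4); (6, QE, QE, 6); (7, LS, LS, 7); (NULL, NULL, AX, NULL)

LEFT JOIN keeps every row from `vehicles a`; unmatched rows get NULL for `vehicles b`'s columns.
Matching on a.vid = b.vid. A NULL in a compared column never satisfies the condition.
Matched pairs: 6; unmatched a rows kept: 1.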